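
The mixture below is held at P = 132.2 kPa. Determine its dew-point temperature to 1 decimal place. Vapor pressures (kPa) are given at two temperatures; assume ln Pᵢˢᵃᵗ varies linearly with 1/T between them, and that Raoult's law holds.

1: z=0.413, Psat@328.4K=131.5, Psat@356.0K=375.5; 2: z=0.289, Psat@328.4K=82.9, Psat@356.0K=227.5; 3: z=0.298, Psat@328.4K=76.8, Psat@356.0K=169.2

Dew-point temperature: Σzᵢ·P/Pᵢˢᵃᵗ(T) = 1. Interpolate ln Pᵢˢᵃᵗ = aᵢ + bᵢ/T.
  T = 328.4 K: ΣzᵢP/Pᵢˢᵃᵗ = 1.3890
  T = 356.0 K: ΣzᵢP/Pᵢˢᵃᵗ = 0.5462
  T = 342.2 K: ΣzᵢP/Pᵢˢᵃᵗ = 0.8533
  T = 335.3 K: ΣzᵢP/Pᵢˢᵃᵗ = 1.0827
  T = 338.8 K: ΣzᵢP/Pᵢˢᵃᵗ = 0.9583
  T = 337.1 K: ΣzᵢP/Pᵢˢᵃᵗ = 1.0165
Interpolating between 337.1 K and 338.8 K gives T ≈ 337.6 K.

T = 337.6 K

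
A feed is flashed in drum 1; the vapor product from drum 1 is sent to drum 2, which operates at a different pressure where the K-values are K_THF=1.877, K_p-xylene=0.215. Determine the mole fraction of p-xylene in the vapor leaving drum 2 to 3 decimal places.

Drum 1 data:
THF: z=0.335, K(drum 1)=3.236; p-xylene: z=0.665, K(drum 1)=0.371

Drum 1:
Rachford–Rice: g(ψ₁) = Σ zᵢ(Kᵢ−1)/(1+ψ₁(Kᵢ−1)) = 0.
Check two-phase: ΣzᵢKᵢ = 1.331 > 1 and Σzᵢ/Kᵢ = 1.896 > 1, so g(0) = 0.331 > 0 and g(1) = -0.896 < 0.
Newton–Raphson from ψ₁ = 0.5:
  ψ₁ = 0.500: g = -0.2565, g' = -0.933 → ψ₁ = 0.225
  ψ₁ = 0.225: g = 0.0110, g' = -1.098 → ψ₁ = 0.235
Converged at ψ₁ = 0.235.
Drum-1 compositions:
  THF: x = 0.220, y = 0.710
  p-xylene: x = 0.780, y = 0.290
Drum-2 feed = drum-1 vapor: z₂ = (0.7105, 0.2895).
Drum 2:
Rachford–Rice: g(ψ₂) = Σ zᵢ(Kᵢ−1)/(1+ψ₂(Kᵢ−1)) = 0.
Check two-phase: ΣzᵢKᵢ = 1.396 > 1 and Σzᵢ/Kᵢ = 1.725 > 1, so g(0) = 0.396 > 0 and g(1) = -0.725 < 0.
Binary case is linear: z₁(K₁−1)(1+ψ₂(K₂−1)) + z₂(K₂−1)(1+ψ₂(K₁−1)) = 0
⇒ ψ₂ = [z₁(K₁−1)+z₂(K₂−1)] / [−(K₁−1)(K₂−1)] = 0.3958/0.6884 = 0.575
  THF: x = 0.472, y = 0.887
  p-xylene: x = 0.528, y = 0.113

y_p-xylene (drum 2) = 0.113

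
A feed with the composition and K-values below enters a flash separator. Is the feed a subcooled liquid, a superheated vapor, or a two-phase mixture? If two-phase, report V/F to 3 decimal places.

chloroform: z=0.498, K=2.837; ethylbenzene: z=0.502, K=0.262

ΣzᵢKᵢ = 1.544; Σzᵢ/Kᵢ = 2.092.
Both exceed 1, so a two-phase solution exists.
Rachford–Rice: g(ψ) = Σ zᵢ(Kᵢ−1)/(1+ψ(Kᵢ−1)) = 0.
Binary case is linear: z₁(K₁−1)(1+ψ(K₂−1)) + z₂(K₂−1)(1+ψ(K₁−1)) = 0
⇒ ψ = [z₁(K₁−1)+z₂(K₂−1)] / [−(K₁−1)(K₂−1)] = 0.5444/1.3557 = 0.402

two-phase, V/F = 0.402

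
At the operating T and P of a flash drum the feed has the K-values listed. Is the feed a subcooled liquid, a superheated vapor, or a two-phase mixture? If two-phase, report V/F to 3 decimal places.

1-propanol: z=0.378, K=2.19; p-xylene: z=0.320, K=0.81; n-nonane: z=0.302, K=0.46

two-phase, V/F = 0.478

ΣzᵢKᵢ = 1.226; Σzᵢ/Kᵢ = 1.224.
Both exceed 1, so a two-phase solution exists.
Material balance + equilibrium reduce to Σ zᵢ(Kᵢ−1)/(1+ψ(Kᵢ−1)) = 0.
Iterate (Newton) starting at ψ = 0.66:
  ψ = 0.660: g = -0.0710, g' = -0.396 → ψ = 0.481
  ψ = 0.481: g = -0.0010, g' = -0.391 → ψ = 0.478
Converged at ψ = 0.478.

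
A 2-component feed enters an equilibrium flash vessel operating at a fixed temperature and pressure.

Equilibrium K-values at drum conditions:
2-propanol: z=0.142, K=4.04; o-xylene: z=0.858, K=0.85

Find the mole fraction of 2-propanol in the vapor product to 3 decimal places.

Material balance + equilibrium reduce to Σ zᵢ(Kᵢ−1)/(1+β(Kᵢ−1)) = 0.
g(0) = ΣzᵢKᵢ − 1 = 0.303 and g(1) = 1 − Σzᵢ/Kᵢ = -0.045, so a root lies in (0, 1).
Binary case is linear: z₁(K₁−1)(1+β(K₂−1)) + z₂(K₂−1)(1+β(K₁−1)) = 0
⇒ β = [z₁(K₁−1)+z₂(K₂−1)] / [−(K₁−1)(K₂−1)] = 0.3030/0.4560 = 0.664
Compositions from xᵢ = zᵢ/(1+β(Kᵢ−1)), yᵢ = Kᵢxᵢ:
  2-propanol: x = 0.047, y = 0.190
  o-xylene: x = 0.953, y = 0.810

y_2-propanol = 0.190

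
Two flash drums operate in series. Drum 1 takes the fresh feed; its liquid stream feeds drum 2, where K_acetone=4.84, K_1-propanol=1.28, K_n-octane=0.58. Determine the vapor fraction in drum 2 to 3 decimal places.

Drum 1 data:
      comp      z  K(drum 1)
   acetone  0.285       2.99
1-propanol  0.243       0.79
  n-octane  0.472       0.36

Drum 1:
Let ψ₁ = V/F and solve Σ zᵢ(Kᵢ−1)/(1+ψ₁(Kᵢ−1)) = 0.
g(0) = ΣzᵢKᵢ − 1 = 0.214 and g(1) = 1 − Σzᵢ/Kᵢ = -0.714, so a root lies in (0, 1).
Newton iteration, ψ₁⁰ = 0.5:
  ψ₁ = 0.500: g = -0.2170, g' = -0.715 → ψ₁ = 0.197
  ψ₁ = 0.197: g = 0.0089, g' = -0.848 → ψ₁ = 0.207
Converged at ψ₁ = 0.207.
Drum-1 compositions:
  acetone: x = 0.202, y = 0.603
  1-propanol: x = 0.254, y = 0.201
  n-octane: x = 0.544, y = 0.196
Drum-2 feed = drum-1 liquid: z₂ = (0.2018, 0.2541, 0.5441).
Drum 2:
Material balance + equilibrium reduce to Σ zᵢ(Kᵢ−1)/(1+ψ₂(Kᵢ−1)) = 0.
Check two-phase: ΣzᵢKᵢ = 1.618 > 1 and Σzᵢ/Kᵢ = 1.178 > 1, so g(0) = 0.618 > 0 and g(1) = -0.178 < 0.
Newton iteration, ψ₂⁰ = 0.33:
  ψ₂ = 0.330: g = 0.1416, g' = -0.725 → ψ₂ = 0.525
  ψ₂ = 0.525: g = 0.0256, g' = -0.500 → ψ₂ = 0.577
  ψ₂ = 0.577: g = 0.0008, g' = -0.470 → ψ₂ = 0.578
Converged at ψ₂ = 0.578.
  acetone: x = 0.063, y = 0.303
  1-propanol: x = 0.219, y = 0.280
  n-octane: x = 0.719, y = 0.417

V/F (drum 2) = 0.578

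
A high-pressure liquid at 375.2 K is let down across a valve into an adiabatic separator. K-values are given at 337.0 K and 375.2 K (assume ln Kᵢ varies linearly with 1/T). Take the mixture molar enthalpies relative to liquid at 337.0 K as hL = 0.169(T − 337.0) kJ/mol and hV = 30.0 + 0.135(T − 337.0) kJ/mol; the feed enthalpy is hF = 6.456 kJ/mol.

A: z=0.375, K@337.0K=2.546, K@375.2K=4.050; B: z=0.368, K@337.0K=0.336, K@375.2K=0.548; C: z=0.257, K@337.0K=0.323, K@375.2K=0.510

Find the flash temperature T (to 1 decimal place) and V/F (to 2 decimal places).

Adiabatic flash: solve Rachford–Rice at each trial T, then check hF = ψ·hV(T) + (1−ψ)·hL(T).
  T = 337.0 K: K = (2.546, 0.336, 0.323), RR gives ψ = 0.156, H_out = 4.679 kJ/mol
  T = 375.2 K: K = (4.050, 0.548, 0.510), RR gives ψ = 0.597, H_out = 23.576 kJ/mol
  T = 356.1 K: K = (3.251, 0.435, 0.411), RR gives ψ = 0.374, H_out = 14.217 kJ/mol
  T = 346.6 K: K = (2.889, 0.384, 0.366), RR gives ψ = 0.270, H_out = 9.646 kJ/mol
  T = 341.8 K: K = (2.714, 0.359, 0.344), RR gives ψ = 0.215, H_out = 7.229 kJ/mol
  T = 339.4 K: K = (2.629, 0.348, 0.333), RR gives ψ = 0.186, H_out = 5.974 kJ/mol
Linear interpolation between T = 339.4 (H_out = 5.974) and T = 341.8 (H_out = 7.229) on hF = 6.456 gives T ≈ 340.3 K, at which ψ = 0.20.

T = 340.3 K, V/F = 0.20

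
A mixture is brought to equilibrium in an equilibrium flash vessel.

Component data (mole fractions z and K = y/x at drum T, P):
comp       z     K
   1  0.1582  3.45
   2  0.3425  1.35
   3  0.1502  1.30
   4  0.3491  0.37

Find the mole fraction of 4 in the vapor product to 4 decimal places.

y_4 = 0.1867

Let ψ = V/F and solve Σ zᵢ(Kᵢ−1)/(1+ψ(Kᵢ−1)) = 0.
Feasibility: ΣzᵢKᵢ = 1.3326, Σzᵢ/Kᵢ = 1.3586 — both > 1, two phases present.
Newton iteration, ψ⁰ = 0.55:
  ψ = 0.5500: g = -0.03224, g' = -0.5362 → ψ = 0.4899
  ψ = 0.4899: g = -0.00033, g' = -0.5269 → ψ = 0.4892
Converged at ψ = 0.4892.
Compositions from xᵢ = zᵢ/(1+ψ(Kᵢ−1)), yᵢ = Kᵢxᵢ:
  1: x = 0.0720, y = 0.2482
  2: x = 0.2924, y = 0.3948
  3: x = 0.1310, y = 0.1703
  4: x = 0.5046, y = 0.1867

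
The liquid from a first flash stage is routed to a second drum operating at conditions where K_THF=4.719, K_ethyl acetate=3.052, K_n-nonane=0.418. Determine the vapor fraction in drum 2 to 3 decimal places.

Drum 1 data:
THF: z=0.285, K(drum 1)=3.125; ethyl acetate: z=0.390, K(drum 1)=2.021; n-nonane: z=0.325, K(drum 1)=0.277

Drum 1:
Rachford–Rice: g(ψ₁) = Σ zᵢ(Kᵢ−1)/(1+ψ₁(Kᵢ−1)) = 0.
Check two-phase: ΣzᵢKᵢ = 1.769 > 1 and Σzᵢ/Kᵢ = 1.457 > 1, so g(0) = 0.769 > 0 and g(1) = -0.457 < 0.
Newton–Raphson from ψ₁ = 0.5:
  ψ₁ = 0.500: g = 0.1892, g' = -0.897 → ψ₁ = 0.711
  ψ₁ = 0.711: g = -0.0115, g' = -1.060 → ψ₁ = 0.700
Converged at ψ₁ = 0.700.
Drum-1 compositions:
  THF: x = 0.115, y = 0.358
  ethyl acetate: x = 0.227, y = 0.460
  n-nonane: x = 0.658, y = 0.182
Drum-2 feed = drum-1 liquid: z₂ = (0.1146, 0.2275, 0.6580).
Drum 2:
Let ψ₂ = V/F and solve Σ zᵢ(Kᵢ−1)/(1+ψ₂(Kᵢ−1)) = 0.
g(0) = ΣzᵢKᵢ − 1 = 0.510 and g(1) = 1 − Σzᵢ/Kᵢ = -0.673, so a root lies in (0, 1).
Iterate (Newton) starting at ψ₂ = 0.53:
  ψ₂ = 0.530: g = -0.1867, g' = -0.865 → ψ₂ = 0.314
  ψ₂ = 0.314: g = 0.0117, g' = -1.025 → ψ₂ = 0.326
Converged at ψ₂ = 0.326.
  THF: x = 0.052, y = 0.245
  ethyl acetate: x = 0.136, y = 0.416
  n-nonane: x = 0.812, y = 0.339

V/F (drum 2) = 0.326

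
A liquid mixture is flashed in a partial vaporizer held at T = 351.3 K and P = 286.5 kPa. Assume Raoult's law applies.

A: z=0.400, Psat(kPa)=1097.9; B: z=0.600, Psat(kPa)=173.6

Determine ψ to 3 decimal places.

ψ = 0.803

Raoult's law: Kᵢ = Pᵢˢᵃᵗ/P = Pᵢˢᵃᵗ/286.5.
  K_A = 1097.9/286.5 = 3.83211, K_B = 173.6/286.5 = 0.60593
Let ψ = V/F and solve Σ zᵢ(Kᵢ−1)/(1+ψ(Kᵢ−1)) = 0.
g(0) = ΣzᵢKᵢ − 1 = 0.896 and g(1) = 1 − Σzᵢ/Kᵢ = -0.095, so a root lies in (0, 1).
Binary case is linear: z₁(K₁−1)(1+ψ(K₂−1)) + z₂(K₂−1)(1+ψ(K₁−1)) = 0
⇒ ψ = [z₁(K₁−1)+z₂(K₂−1)] / [−(K₁−1)(K₂−1)] = 0.8964/1.1160 = 0.803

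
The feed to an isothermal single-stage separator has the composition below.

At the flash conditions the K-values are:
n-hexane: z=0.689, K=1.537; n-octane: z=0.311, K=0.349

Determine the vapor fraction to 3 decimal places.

Rachford–Rice: g(ψ) = Σ zᵢ(Kᵢ−1)/(1+ψ(Kᵢ−1)) = 0.
Check two-phase: ΣzᵢKᵢ = 1.168 > 1 and Σzᵢ/Kᵢ = 1.339 > 1, so g(0) = 0.168 > 0 and g(1) = -0.339 < 0.
Iterate (Newton) starting at ψ = 0.5:
  ψ = 0.500: g = -0.0085, g' = -0.413 → ψ = 0.479
Converged at ψ = 0.479.

ψ = 0.479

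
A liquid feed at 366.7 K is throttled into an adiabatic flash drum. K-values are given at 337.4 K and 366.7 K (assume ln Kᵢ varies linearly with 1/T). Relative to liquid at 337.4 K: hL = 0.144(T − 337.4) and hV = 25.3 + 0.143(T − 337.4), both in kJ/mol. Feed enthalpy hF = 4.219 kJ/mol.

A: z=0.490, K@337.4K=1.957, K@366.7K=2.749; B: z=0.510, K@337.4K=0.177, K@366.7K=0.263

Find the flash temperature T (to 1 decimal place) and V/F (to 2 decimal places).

T = 342.6 K, V/F = 0.14

Adiabatic flash: solve Rachford–Rice at each trial T, then check hF = ψ·hV(T) + (1−ψ)·hL(T).
  T = 337.4 K: K = (1.957, 0.177), RR gives ψ = 0.062, H_out = 1.580 kJ/mol
  T = 366.7 K: K = (2.749, 0.263), RR gives ψ = 0.373, H_out = 13.652 kJ/mol
  T = 352.0 K: K = (2.335, 0.217), RR gives ψ = 0.244, H_out = 8.271 kJ/mol
  T = 344.7 K: K = (2.141, 0.197), RR gives ψ = 0.163, H_out = 5.176 kJ/mol
  T = 341.0 K: K = (2.047, 0.187), RR gives ψ = 0.115, H_out = 3.432 kJ/mol
  T = 342.9 K: K = (2.095, 0.192), RR gives ψ = 0.140, H_out = 4.345 kJ/mol
Linear interpolation between T = 341.0 (H_out = 3.432) and T = 342.9 (H_out = 4.345) on hF = 4.219 gives T ≈ 342.6 K, at which ψ = 0.14.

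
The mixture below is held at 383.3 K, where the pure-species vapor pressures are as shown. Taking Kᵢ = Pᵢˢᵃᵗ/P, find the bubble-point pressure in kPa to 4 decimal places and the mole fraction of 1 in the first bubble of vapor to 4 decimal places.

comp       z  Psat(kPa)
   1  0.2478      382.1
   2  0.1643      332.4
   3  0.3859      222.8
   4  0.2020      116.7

At the bubble point ψ → 0, so ΣzᵢKᵢ = 1 with Kᵢ = Pᵢˢᵃᵗ/P ⇒ P = ΣzᵢPᵢˢᵃᵗ.
P = 0.2478·382.1 + 0.1643·332.4 + 0.3859·222.8 + 0.2020·116.7 = 258.8496 kPa
yᵢ = zᵢPᵢˢᵃᵗ/P ⇒ y_1 = 0.2478·382.1/258.8496 = 0.3658

Pbub = 258.8496 kPa, y_1 = 0.3658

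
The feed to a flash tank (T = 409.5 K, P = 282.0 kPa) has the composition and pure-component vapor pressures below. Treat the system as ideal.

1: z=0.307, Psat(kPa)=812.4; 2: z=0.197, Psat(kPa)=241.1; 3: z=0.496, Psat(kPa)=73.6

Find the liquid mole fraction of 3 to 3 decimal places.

x_3 = 0.562

Raoult's law: Kᵢ = Pᵢˢᵃᵗ/P = Pᵢˢᵃᵗ/282.0.
  K_1 = 812.4/282.0 = 2.88085, K_2 = 241.1/282.0 = 0.85496, K_3 = 73.6/282.0 = 0.26099
Newton iteration, ψ⁰ = 0.5:
  ψ = 0.500: g = -0.3146, g' = -0.975 → ψ = 0.177
  ψ = 0.177: g = -0.0181, g' = -0.974 → ψ = 0.159
Converged at ψ = 0.159.
Compositions from xᵢ = zᵢ/(1+ψ(Kᵢ−1)), yᵢ = Kᵢxᵢ:
  1: x = 0.236, y = 0.681
  2: x = 0.202, y = 0.172
  3: x = 0.562, y = 0.147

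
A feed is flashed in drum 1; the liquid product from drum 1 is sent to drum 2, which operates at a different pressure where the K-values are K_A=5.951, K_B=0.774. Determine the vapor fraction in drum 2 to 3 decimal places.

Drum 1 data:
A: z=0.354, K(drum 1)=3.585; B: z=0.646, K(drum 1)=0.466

Drum 1:
Material balance + equilibrium reduce to Σ zᵢ(Kᵢ−1)/(1+ψ₁(Kᵢ−1)) = 0.
Check two-phase: ΣzᵢKᵢ = 1.570 > 1 and Σzᵢ/Kᵢ = 1.485 > 1, so g(0) = 0.570 > 0 and g(1) = -0.485 < 0.
Newton–Raphson from ψ₁ = 0.5:
  ψ₁ = 0.500: g = -0.0715, g' = -0.793 → ψ₁ = 0.410
  ψ₁ = 0.410: g = 0.0027, g' = -0.860 → ψ₁ = 0.413
Converged at ψ₁ = 0.413.
Drum-1 compositions:
  A: x = 0.171, y = 0.614
  B: x = 0.829, y = 0.386
Drum-2 feed = drum-1 liquid: z₂ = (0.1712, 0.8288).
Drum 2:
Binary case is linear: z₁(K₁−1)(1+ψ₂(K₂−1)) + z₂(K₂−1)(1+ψ₂(K₁−1)) = 0
⇒ ψ₂ = [z₁(K₁−1)+z₂(K₂−1)] / [−(K₁−1)(K₂−1)] = 0.6603/1.1189 = 0.590
  A: x = 0.044, y = 0.260
  B: x = 0.956, y = 0.740

V/F (drum 2) = 0.590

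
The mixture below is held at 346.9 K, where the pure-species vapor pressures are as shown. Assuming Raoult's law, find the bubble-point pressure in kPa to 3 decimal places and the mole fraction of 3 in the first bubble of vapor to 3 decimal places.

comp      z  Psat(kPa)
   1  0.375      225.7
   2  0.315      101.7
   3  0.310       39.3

At the bubble point ψ → 0, so ΣzᵢKᵢ = 1 with Kᵢ = Pᵢˢᵃᵗ/P ⇒ P = ΣzᵢPᵢˢᵃᵗ.
P = 0.375·225.7 + 0.315·101.7 + 0.310·39.3 = 128.856 kPa
yᵢ = zᵢPᵢˢᵃᵗ/P ⇒ y_3 = 0.310·39.3/128.856 = 0.095

Pbub = 128.856 kPa, y_3 = 0.095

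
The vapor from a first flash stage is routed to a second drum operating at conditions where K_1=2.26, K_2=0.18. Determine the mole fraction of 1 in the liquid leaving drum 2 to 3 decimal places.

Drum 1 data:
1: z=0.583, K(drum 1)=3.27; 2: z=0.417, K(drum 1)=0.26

x_1 (drum 2) = 0.394

Drum 1:
Material balance + equilibrium reduce to Σ zᵢ(Kᵢ−1)/(1+ψ₁(Kᵢ−1)) = 0.
Check two-phase: ΣzᵢKᵢ = 2.015 > 1 and Σzᵢ/Kᵢ = 1.782 > 1, so g(0) = 1.015 > 0 and g(1) = -0.782 < 0.
Binary case is linear: z₁(K₁−1)(1+ψ₁(K₂−1)) + z₂(K₂−1)(1+ψ₁(K₁−1)) = 0
⇒ ψ₁ = [z₁(K₁−1)+z₂(K₂−1)] / [−(K₁−1)(K₂−1)] = 1.0148/1.6798 = 0.604
Drum-1 compositions:
  1: x = 0.246, y = 0.804
  2: x = 0.754, y = 0.196
Drum-2 feed = drum-1 vapor: z₂ = (0.8039, 0.1961).
Drum 2:
Material balance + equilibrium reduce to Σ zᵢ(Kᵢ−1)/(1+ψ₂(Kᵢ−1)) = 0.
g(0) = ΣzᵢKᵢ − 1 = 0.852 and g(1) = 1 − Σzᵢ/Kᵢ = -0.445, so a root lies in (0, 1).
Binary case is linear: z₁(K₁−1)(1+ψ₂(K₂−1)) + z₂(K₂−1)(1+ψ₂(K₁−1)) = 0
⇒ ψ₂ = [z₁(K₁−1)+z₂(K₂−1)] / [−(K₁−1)(K₂−1)] = 0.8522/1.0332 = 0.825
  1: x = 0.394, y = 0.891
  2: x = 0.606, y = 0.109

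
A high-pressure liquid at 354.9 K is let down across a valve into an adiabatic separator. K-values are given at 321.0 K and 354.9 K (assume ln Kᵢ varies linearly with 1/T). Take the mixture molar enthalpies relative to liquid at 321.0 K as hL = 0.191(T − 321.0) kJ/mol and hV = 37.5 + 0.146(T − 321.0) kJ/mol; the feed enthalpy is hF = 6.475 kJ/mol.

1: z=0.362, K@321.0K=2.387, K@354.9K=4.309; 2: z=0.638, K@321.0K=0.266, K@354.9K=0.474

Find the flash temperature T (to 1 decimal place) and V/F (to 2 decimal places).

Adiabatic flash: solve Rachford–Rice at each trial T, then check hF = ψ·hV(T) + (1−ψ)·hL(T).
  T = 321.0 K: K = (2.387, 0.266), RR gives ψ = 0.033, H_out = 1.245 kJ/mol
  T = 354.9 K: K = (4.309, 0.474), RR gives ψ = 0.495, H_out = 24.297 kJ/mol
  T = 337.9 K: K = (3.252, 0.360), RR gives ψ = 0.282, H_out = 13.600 kJ/mol
  T = 329.4 K: K = (2.795, 0.310), RR gives ψ = 0.169, H_out = 7.894 kJ/mol
  T = 325.2 K: K = (2.585, 0.288), RR gives ψ = 0.106, H_out = 4.747 kJ/mol
  T = 327.3 K: K = (2.689, 0.299), RR gives ψ = 0.138, H_out = 6.357 kJ/mol
Linear interpolation between T = 327.3 (H_out = 6.357) and T = 329.4 (H_out = 7.894) on hF = 6.475 gives T ≈ 327.5 K, at which ψ = 0.14.

T = 327.5 K, V/F = 0.14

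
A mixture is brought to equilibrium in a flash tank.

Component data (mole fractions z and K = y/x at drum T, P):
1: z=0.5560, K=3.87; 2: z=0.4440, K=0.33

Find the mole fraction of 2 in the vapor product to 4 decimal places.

Rachford–Rice: g(V/F) = Σ zᵢ(Kᵢ−1)/(1+V/F(Kᵢ−1)) = 0.
Feasibility: ΣzᵢKᵢ = 2.2982, Σzᵢ/Kᵢ = 1.4891 — both > 1, two phases present.
Newton iteration, V/F⁰ = 0.42:
  V/F = 0.4200: g = 0.30958, g' = -1.3276 → V/F = 0.6532
  V/F = 0.6532: g = 0.02611, g' = -1.1844 → V/F = 0.6752
  V/F = 0.6752: g = -0.00011, g' = -1.1953 → V/F = 0.6751
Converged at V/F = 0.6751.
Compositions from xᵢ = zᵢ/(1+V/F(Kᵢ−1)), yᵢ = Kᵢxᵢ:
  1: x = 0.1893, y = 0.7325
  2: x = 0.8107, y = 0.2675

y_2 = 0.2675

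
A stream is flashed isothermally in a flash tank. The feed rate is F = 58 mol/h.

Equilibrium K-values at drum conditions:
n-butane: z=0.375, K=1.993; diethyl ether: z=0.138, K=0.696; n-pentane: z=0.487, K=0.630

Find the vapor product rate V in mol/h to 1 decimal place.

Rachford–Rice: g(ψ) = Σ zᵢ(Kᵢ−1)/(1+ψ(Kᵢ−1)) = 0.
Check two-phase: ΣzᵢKᵢ = 1.150 > 1 and Σzᵢ/Kᵢ = 1.159 > 1, so g(0) = 0.150 > 0 and g(1) = -0.159 < 0.
Iterate (Newton) starting at ψ = 0.5:
  ψ = 0.500: g = -0.0217, g' = -0.283 → ψ = 0.423
  ψ = 0.423: g = 0.0004, g' = -0.294 → ψ = 0.425
Converged at ψ = 0.425.
Then V = ψ·F = 0.4246·58 = 24.6 mol/h and L = F − V = 33.4 mol/h.

V = 24.6 mol/h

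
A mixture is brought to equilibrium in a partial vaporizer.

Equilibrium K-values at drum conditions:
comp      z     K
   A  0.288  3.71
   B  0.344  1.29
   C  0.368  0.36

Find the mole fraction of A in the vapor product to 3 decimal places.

Material balance + equilibrium reduce to Σ zᵢ(Kᵢ−1)/(1+V/F(Kᵢ−1)) = 0.
Feasibility: ΣzᵢKᵢ = 1.645, Σzᵢ/Kᵢ = 1.367 — both > 1, two phases present.
Iterate (Newton) starting at V/F = 0.5:
  V/F = 0.500: g = 0.0722, g' = -0.729 → V/F = 0.599
  V/F = 0.599: g = 0.0006, g' = -0.725 → V/F = 0.600
Converged at V/F = 0.600.
Compositions from xᵢ = zᵢ/(1+V/F(Kᵢ−1)), yᵢ = Kᵢxᵢ:
  A: x = 0.110, y = 0.407
  B: x = 0.293, y = 0.378
  C: x = 0.597, y = 0.215

y_A = 0.407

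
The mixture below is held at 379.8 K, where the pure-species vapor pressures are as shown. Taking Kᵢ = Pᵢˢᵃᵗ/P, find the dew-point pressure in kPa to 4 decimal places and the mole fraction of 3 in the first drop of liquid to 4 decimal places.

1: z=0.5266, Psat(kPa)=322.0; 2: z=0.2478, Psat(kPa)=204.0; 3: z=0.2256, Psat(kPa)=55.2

At the dew point ψ → 1, so Σzᵢ/Kᵢ = 1 with Kᵢ = Pᵢˢᵃᵗ/P ⇒ 1/P = Σzᵢ/Pᵢˢᵃᵗ.
1/P = 0.5266/322.0 + 0.2478/204.0 + 0.2256/55.2 = 0.0069371 ⇒ P = 144.1532 kPa
xᵢ = zᵢP/Pᵢˢᵃᵗ ⇒ x_3 = 0.2256·144.1532/55.2 = 0.5891

Pdew = 144.1532 kPa, x_3 = 0.5891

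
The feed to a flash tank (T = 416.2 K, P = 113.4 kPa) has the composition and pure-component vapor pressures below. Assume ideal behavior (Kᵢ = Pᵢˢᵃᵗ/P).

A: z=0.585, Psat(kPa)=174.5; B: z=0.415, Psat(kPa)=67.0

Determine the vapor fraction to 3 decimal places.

Raoult's law: Kᵢ = Pᵢˢᵃᵗ/P = Pᵢˢᵃᵗ/113.4.
  K_A = 174.5/113.4 = 1.53880, K_B = 67.0/113.4 = 0.59083
Material balance + equilibrium reduce to Σ zᵢ(Kᵢ−1)/(1+ψ(Kᵢ−1)) = 0.
g(0) = ΣzᵢKᵢ − 1 = 0.145 and g(1) = 1 − Σzᵢ/Kᵢ = -0.083, so a root lies in (0, 1).
Binary case is linear: z₁(K₁−1)(1+ψ(K₂−1)) + z₂(K₂−1)(1+ψ(K₁−1)) = 0
⇒ ψ = [z₁(K₁−1)+z₂(K₂−1)] / [−(K₁−1)(K₂−1)] = 0.1454/0.2205 = 0.659

ψ = 0.659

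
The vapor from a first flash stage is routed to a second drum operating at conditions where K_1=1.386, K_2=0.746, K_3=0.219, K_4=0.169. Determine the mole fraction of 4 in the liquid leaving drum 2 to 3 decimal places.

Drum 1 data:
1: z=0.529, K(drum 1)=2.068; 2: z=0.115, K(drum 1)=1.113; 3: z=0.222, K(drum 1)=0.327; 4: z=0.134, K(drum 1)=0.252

x_4 (drum 2) = 0.085

Drum 1:
Material balance + equilibrium reduce to Σ zᵢ(Kᵢ−1)/(1+ψ₁(Kᵢ−1)) = 0.
Feasibility: ΣzᵢKᵢ = 1.328, Σzᵢ/Kᵢ = 1.570 — both > 1, two phases present.
Newton iteration, ψ₁⁰ = 0.5:
  ψ₁ = 0.500: g = -0.0047, g' = -0.677 → ψ₁ = 0.493
Converged at ψ₁ = 0.493.
Drum-1 compositions:
  1: x = 0.347, y = 0.717
  2: x = 0.109, y = 0.121
  3: x = 0.332, y = 0.109
  4: x = 0.212, y = 0.053
Drum-2 feed = drum-1 vapor: z₂ = (0.7166, 0.1212, 0.1086, 0.0535).
Drum 2:
Newton–Raphson from ψ₂ = 0.63:
  ψ₂ = 0.630: g = -0.0745, g' = -0.500 → ψ₂ = 0.481
  ψ₂ = 0.481: g = -0.0117, g' = -0.359 → ψ₂ = 0.448
  ψ₂ = 0.448: g = -0.0003, g' = -0.338 → ψ₂ = 0.447
Converged at ψ₂ = 0.447.
  1: x = 0.611, y = 0.847
  2: x = 0.137, y = 0.102
  3: x = 0.167, y = 0.037
  4: x = 0.085, y = 0.014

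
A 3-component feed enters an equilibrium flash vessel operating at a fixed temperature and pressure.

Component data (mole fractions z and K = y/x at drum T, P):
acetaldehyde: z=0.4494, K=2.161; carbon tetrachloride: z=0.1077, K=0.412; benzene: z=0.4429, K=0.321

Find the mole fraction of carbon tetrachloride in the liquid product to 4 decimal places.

x_carbon tetrachloride = 0.1225

Rachford–Rice: g(ψ) = Σ zᵢ(Kᵢ−1)/(1+ψ(Kᵢ−1)) = 0.
g(0) = ΣzᵢKᵢ − 1 = 0.1577 and g(1) = 1 − Σzᵢ/Kᵢ = -0.8491, so a root lies in (0, 1).
Newton–Raphson from ψ = 0.53:
  ψ = 0.5300: g = -0.23879, g' = -0.8091 → ψ = 0.2349
  ψ = 0.2349: g = -0.02129, g' = -0.7131 → ψ = 0.2050
  ψ = 0.2050: g = 0.00008, g' = -0.7189 → ψ = 0.2051
Converged at ψ = 0.2051.
Compositions from xᵢ = zᵢ/(1+ψ(Kᵢ−1)), yᵢ = Kᵢxᵢ:
  acetaldehyde: x = 0.3630, y = 0.7844
  carbon tetrachloride: x = 0.1225, y = 0.0505
  benzene: x = 0.5146, y = 0.1652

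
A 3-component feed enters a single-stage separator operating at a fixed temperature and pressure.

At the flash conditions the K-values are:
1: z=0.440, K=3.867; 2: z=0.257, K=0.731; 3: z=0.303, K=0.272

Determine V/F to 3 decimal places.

V/F = 0.590

Material balance + equilibrium reduce to Σ zᵢ(Kᵢ−1)/(1+V/F(Kᵢ−1)) = 0.
Feasibility: ΣzᵢKᵢ = 1.972, Σzᵢ/Kᵢ = 1.579 — both > 1, two phases present.
Newton iteration, V/F⁰ = 0.5:
  V/F = 0.500: g = 0.0917, g' = -1.033 → V/F = 0.589
  V/F = 0.589: g = 0.0011, g' = -1.019 → V/F = 0.590
Converged at V/F = 0.590.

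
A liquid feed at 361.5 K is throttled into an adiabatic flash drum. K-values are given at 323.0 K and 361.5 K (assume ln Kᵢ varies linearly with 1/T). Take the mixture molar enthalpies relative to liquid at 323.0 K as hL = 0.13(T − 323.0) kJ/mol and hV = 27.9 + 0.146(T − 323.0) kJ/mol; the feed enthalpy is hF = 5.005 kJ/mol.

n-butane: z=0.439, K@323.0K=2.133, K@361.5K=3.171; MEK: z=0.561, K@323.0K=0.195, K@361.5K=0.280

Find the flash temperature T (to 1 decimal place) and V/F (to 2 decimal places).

Adiabatic flash: solve Rachford–Rice at each trial T, then check hF = ψ·hV(T) + (1−ψ)·hL(T).
  T = 323.0 K: K = (2.133, 0.195), RR gives ψ = 0.050, H_out = 1.400 kJ/mol
  T = 361.5 K: K = (3.171, 0.280), RR gives ψ = 0.351, H_out = 15.023 kJ/mol
  T = 342.2 K: K = (2.629, 0.236), RR gives ψ = 0.230, H_out = 8.986 kJ/mol
  T = 332.6 K: K = (2.375, 0.215), RR gives ψ = 0.151, H_out = 5.492 kJ/mol
  T = 327.8 K: K = (2.253, 0.205), RR gives ψ = 0.104, H_out = 3.541 kJ/mol
  T = 330.2 K: K = (2.313, 0.210), RR gives ψ = 0.129, H_out = 4.537 kJ/mol
Linear interpolation between T = 330.2 (H_out = 4.537) and T = 332.6 (H_out = 5.492) on hF = 5.005 gives T ≈ 331.4 K, at which ψ = 0.14.

T = 331.4 K, V/F = 0.14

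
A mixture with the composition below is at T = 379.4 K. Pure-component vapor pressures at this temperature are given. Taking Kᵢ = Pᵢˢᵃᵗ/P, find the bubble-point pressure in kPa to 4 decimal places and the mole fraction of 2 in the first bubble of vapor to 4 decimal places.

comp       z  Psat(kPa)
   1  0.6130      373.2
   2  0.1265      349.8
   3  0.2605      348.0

Pbub = 363.6753 kPa, y_2 = 0.1217

At the bubble point ψ → 0, so ΣzᵢKᵢ = 1 with Kᵢ = Pᵢˢᵃᵗ/P ⇒ P = ΣzᵢPᵢˢᵃᵗ.
P = 0.6130·373.2 + 0.1265·349.8 + 0.2605·348.0 = 363.6753 kPa
yᵢ = zᵢPᵢˢᵃᵗ/P ⇒ y_2 = 0.1265·349.8/363.6753 = 0.1217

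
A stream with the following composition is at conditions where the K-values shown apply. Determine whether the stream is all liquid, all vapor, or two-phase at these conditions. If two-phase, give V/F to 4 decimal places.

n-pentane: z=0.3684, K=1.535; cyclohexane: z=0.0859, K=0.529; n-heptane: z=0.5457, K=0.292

all liquid

ΣzᵢKᵢ = 0.7703; Σzᵢ/Kᵢ = 2.2712.
Since ΣzᵢKᵢ < 1 the mixture is below its bubble point — single liquid phase.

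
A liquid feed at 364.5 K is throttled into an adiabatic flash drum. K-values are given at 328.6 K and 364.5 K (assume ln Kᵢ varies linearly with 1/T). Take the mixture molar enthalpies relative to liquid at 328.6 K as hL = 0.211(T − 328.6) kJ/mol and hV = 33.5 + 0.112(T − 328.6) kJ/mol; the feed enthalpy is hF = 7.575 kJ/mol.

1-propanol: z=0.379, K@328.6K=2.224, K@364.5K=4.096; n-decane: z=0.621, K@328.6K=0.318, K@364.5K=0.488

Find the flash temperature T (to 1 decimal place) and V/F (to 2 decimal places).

T = 336.1 K, V/F = 0.18

Adiabatic flash: solve Rachford–Rice at each trial T, then check hF = ψ·hV(T) + (1−ψ)·hL(T).
  T = 328.6 K: K = (2.224, 0.318), RR gives ψ = 0.048, H_out = 1.620 kJ/mol
  T = 364.5 K: K = (4.096, 0.488), RR gives ψ = 0.540, H_out = 23.735 kJ/mol
  T = 346.6 K: K = (3.069, 0.399), RR gives ψ = 0.330, H_out = 14.265 kJ/mol
  T = 337.6 K: K = (2.624, 0.357), RR gives ψ = 0.207, H_out = 8.651 kJ/mol
  T = 333.1 K: K = (2.418, 0.337), RR gives ψ = 0.134, H_out = 5.379 kJ/mol
  T = 335.4 K: K = (2.522, 0.347), RR gives ψ = 0.173, H_out = 7.102 kJ/mol
Linear interpolation between T = 335.4 (H_out = 7.102) and T = 337.6 (H_out = 8.651) on hF = 7.575 gives T ≈ 336.1 K, at which ψ = 0.18.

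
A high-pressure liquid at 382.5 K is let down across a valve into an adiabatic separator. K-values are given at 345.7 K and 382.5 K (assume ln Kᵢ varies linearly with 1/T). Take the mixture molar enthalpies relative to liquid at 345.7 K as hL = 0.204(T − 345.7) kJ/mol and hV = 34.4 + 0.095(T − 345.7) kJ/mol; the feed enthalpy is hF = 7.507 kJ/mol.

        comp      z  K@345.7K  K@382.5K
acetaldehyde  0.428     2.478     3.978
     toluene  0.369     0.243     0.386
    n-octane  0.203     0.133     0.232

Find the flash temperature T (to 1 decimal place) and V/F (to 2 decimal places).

Adiabatic flash: solve Rachford–Rice at each trial T, then check hF = ψ·hV(T) + (1−ψ)·hL(T).
  T = 345.7 K: K = (2.478, 0.243, 0.133), RR gives ψ = 0.150, H_out = 5.171 kJ/mol
  T = 382.5 K: K = (3.978, 0.386, 0.232), RR gives ψ = 0.445, H_out = 21.020 kJ/mol
  T = 364.1 K: K = (3.177, 0.310, 0.178), RR gives ψ = 0.317, H_out = 14.017 kJ/mol
  T = 354.9 K: K = (2.815, 0.275, 0.155), RR gives ψ = 0.242, H_out = 9.950 kJ/mol
  T = 350.3 K: K = (2.643, 0.259, 0.143), RR gives ψ = 0.199, H_out = 7.673 kJ/mol
  T = 348.0 K: K = (2.560, 0.251, 0.138), RR gives ψ = 0.175, H_out = 6.454 kJ/mol
Linear interpolation between T = 348.0 (H_out = 6.454) and T = 350.3 (H_out = 7.673) on hF = 7.507 gives T ≈ 350.0 K, at which ψ = 0.20.

T = 350.0 K, V/F = 0.20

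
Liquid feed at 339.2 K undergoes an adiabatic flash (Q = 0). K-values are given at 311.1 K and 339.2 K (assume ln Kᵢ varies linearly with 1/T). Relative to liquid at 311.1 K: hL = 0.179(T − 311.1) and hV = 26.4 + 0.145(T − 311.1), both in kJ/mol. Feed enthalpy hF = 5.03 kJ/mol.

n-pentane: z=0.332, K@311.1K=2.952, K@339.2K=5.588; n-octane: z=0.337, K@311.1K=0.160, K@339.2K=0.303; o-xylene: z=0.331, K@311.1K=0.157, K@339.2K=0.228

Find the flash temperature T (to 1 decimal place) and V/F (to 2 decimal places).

Adiabatic flash: solve Rachford–Rice at each trial T, then check hF = ψ·hV(T) + (1−ψ)·hL(T).
  T = 311.1 K: K = (2.952, 0.160, 0.157), RR gives ψ = 0.052, H_out = 1.381 kJ/mol
  T = 339.2 K: K = (5.588, 0.303, 0.228), RR gives ψ = 0.306, H_out = 12.823 kJ/mol
  T = 325.1 K: K = (4.113, 0.223, 0.191), RR gives ψ = 0.204, H_out = 7.795 kJ/mol
  T = 318.1 K: K = (3.497, 0.190, 0.173), RR gives ψ = 0.138, H_out = 4.867 kJ/mol
  T = 321.6 K: K = (3.796, 0.206, 0.182), RR gives ψ = 0.173, H_out = 6.384 kJ/mol
  T = 319.9 K: K = (3.649, 0.198, 0.178), RR gives ψ = 0.157, H_out = 5.662 kJ/mol
Linear interpolation between T = 318.1 (H_out = 4.867) and T = 319.9 (H_out = 5.662) on hF = 5.03 gives T ≈ 318.5 K, at which ψ = 0.14.

T = 318.5 K, V/F = 0.14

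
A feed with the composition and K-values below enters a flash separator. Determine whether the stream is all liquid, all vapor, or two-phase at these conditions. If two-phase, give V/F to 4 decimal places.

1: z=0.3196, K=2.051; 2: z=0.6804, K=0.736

two-phase, V/F = 0.5632

ΣzᵢKᵢ = 1.1563; Σzᵢ/Kᵢ = 1.0803.
Both exceed 1, so a two-phase solution exists.
Let ψ = V/F and solve Σ zᵢ(Kᵢ−1)/(1+ψ(Kᵢ−1)) = 0.
Binary case is linear: z₁(K₁−1)(1+ψ(K₂−1)) + z₂(K₂−1)(1+ψ(K₁−1)) = 0
⇒ ψ = [z₁(K₁−1)+z₂(K₂−1)] / [−(K₁−1)(K₂−1)] = 0.15627/0.27746 = 0.5632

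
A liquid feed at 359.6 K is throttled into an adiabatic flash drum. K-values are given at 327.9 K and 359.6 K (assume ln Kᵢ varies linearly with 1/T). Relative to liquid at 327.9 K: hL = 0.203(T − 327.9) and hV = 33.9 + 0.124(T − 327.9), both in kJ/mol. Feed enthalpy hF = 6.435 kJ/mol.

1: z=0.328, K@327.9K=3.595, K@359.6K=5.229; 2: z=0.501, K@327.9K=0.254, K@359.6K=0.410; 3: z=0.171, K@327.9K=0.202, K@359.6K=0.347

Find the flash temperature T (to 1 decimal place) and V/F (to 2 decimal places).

Adiabatic flash: solve Rachford–Rice at each trial T, then check hF = ψ·hV(T) + (1−ψ)·hL(T).
  T = 327.9 K: K = (3.595, 0.254, 0.202), RR gives ψ = 0.173, H_out = 5.865 kJ/mol
  T = 359.6 K: K = (5.229, 0.410, 0.347), RR gives ψ = 0.382, H_out = 18.428 kJ/mol
  T = 343.8 K: K = (4.376, 0.327, 0.268), RR gives ψ = 0.277, H_out = 12.281 kJ/mol
  T = 335.9 K: K = (3.978, 0.289, 0.234), RR gives ψ = 0.227, H_out = 9.165 kJ/mol
  T = 331.9 K: K = (3.784, 0.271, 0.218), RR gives ψ = 0.200, H_out = 7.539 kJ/mol
  T = 329.9 K: K = (3.689, 0.263, 0.210), RR gives ψ = 0.187, H_out = 6.709 kJ/mol
  T = 328.9 K: K = (3.642, 0.258, 0.206), RR gives ψ = 0.180, H_out = 6.289 kJ/mol
Linear interpolation between T = 328.9 (H_out = 6.289) and T = 329.9 (H_out = 6.709) on hF = 6.435 gives T ≈ 329.2 K, at which ψ = 0.18.

T = 329.2 K, V/F = 0.18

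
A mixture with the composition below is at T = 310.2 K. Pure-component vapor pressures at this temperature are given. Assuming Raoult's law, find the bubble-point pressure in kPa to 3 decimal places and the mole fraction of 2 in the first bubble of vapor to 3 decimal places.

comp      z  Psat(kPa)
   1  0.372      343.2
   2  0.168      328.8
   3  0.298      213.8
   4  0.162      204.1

At the bubble point ψ → 0, so ΣzᵢKᵢ = 1 with Kᵢ = Pᵢˢᵃᵗ/P ⇒ P = ΣzᵢPᵢˢᵃᵗ.
P = 0.372·343.2 + 0.168·328.8 + 0.298·213.8 + 0.162·204.1 = 279.685 kPa
yᵢ = zᵢPᵢˢᵃᵗ/P ⇒ y_2 = 0.168·328.8/279.685 = 0.198

Pbub = 279.685 kPa, y_2 = 0.198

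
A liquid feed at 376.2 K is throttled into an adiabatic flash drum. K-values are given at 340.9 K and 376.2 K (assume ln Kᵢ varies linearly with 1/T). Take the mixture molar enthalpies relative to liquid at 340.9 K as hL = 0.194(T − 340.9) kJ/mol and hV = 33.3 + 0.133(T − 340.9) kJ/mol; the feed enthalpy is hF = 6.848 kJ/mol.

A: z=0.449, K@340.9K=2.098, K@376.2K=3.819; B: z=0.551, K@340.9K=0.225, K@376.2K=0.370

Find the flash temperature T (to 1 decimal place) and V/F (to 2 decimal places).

Adiabatic flash: solve Rachford–Rice at each trial T, then check hF = ψ·hV(T) + (1−ψ)·hL(T).
  T = 340.9 K: K = (2.098, 0.225), RR gives ψ = 0.078, H_out = 2.582 kJ/mol
  T = 376.2 K: K = (3.819, 0.370), RR gives ψ = 0.517, H_out = 22.958 kJ/mol
  T = 358.5 K: K = (2.870, 0.292), RR gives ψ = 0.339, H_out = 14.354 kJ/mol
  T = 349.7 K: K = (2.464, 0.257), RR gives ψ = 0.228, H_out = 9.175 kJ/mol
  T = 345.3 K: K = (2.276, 0.241), RR gives ψ = 0.159, H_out = 6.121 kJ/mol
  T = 347.5 K: K = (2.368, 0.249), RR gives ψ = 0.195, H_out = 7.698 kJ/mol
Linear interpolation between T = 345.3 (H_out = 6.121) and T = 347.5 (H_out = 7.698) on hF = 6.848 gives T ≈ 346.3 K, at which ψ = 0.18.

T = 346.3 K, V/F = 0.18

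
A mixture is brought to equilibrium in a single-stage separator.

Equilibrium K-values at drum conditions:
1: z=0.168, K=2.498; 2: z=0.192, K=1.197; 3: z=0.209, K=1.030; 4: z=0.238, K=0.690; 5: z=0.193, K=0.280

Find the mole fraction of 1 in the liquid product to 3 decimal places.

x_1 = 0.131

Material balance + equilibrium reduce to Σ zᵢ(Kᵢ−1)/(1+V/F(Kᵢ−1)) = 0.
Feasibility: ΣzᵢKᵢ = 1.083, Σzᵢ/Kᵢ = 1.465 — both > 1, two phases present.
Newton iteration, V/F⁰ = 0.5:
  V/F = 0.500: g = -0.1199, g' = -0.406 → V/F = 0.205
  V/F = 0.205: g = -0.0065, g' = -0.392 → V/F = 0.188
Converged at V/F = 0.188.
Compositions from xᵢ = zᵢ/(1+V/F(Kᵢ−1)), yᵢ = Kᵢxᵢ:
  1: x = 0.131, y = 0.327
  2: x = 0.185, y = 0.222
  3: x = 0.208, y = 0.214
  4: x = 0.253, y = 0.174
  5: x = 0.223, y = 0.063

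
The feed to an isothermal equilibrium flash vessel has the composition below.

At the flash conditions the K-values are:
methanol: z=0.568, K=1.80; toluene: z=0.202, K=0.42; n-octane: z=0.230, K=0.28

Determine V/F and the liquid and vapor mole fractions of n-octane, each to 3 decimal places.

V/F = 0.325, x_n-octane = 0.300, y_n-octane = 0.084

Material balance + equilibrium reduce to Σ zᵢ(Kᵢ−1)/(1+V/F(Kᵢ−1)) = 0.
g(0) = ΣzᵢKᵢ − 1 = 0.172 and g(1) = 1 − Σzᵢ/Kᵢ = -0.618, so a root lies in (0, 1).
Newton–Raphson from V/F = 0.57:
  V/F = 0.570: g = -0.1438, g' = -0.666 → V/F = 0.354
  V/F = 0.354: g = -0.0156, g' = -0.543 → V/F = 0.325
Converged at V/F = 0.325.
Compositions from xᵢ = zᵢ/(1+V/F(Kᵢ−1)), yᵢ = Kᵢxᵢ:
  methanol: x = 0.451, y = 0.811
  toluene: x = 0.249, y = 0.105
  n-octane: x = 0.300, y = 0.084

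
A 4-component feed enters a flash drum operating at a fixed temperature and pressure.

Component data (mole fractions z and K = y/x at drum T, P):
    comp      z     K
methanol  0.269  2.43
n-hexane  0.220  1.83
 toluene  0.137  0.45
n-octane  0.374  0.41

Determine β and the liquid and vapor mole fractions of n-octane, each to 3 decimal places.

Let β = V/F and solve Σ zᵢ(Kᵢ−1)/(1+β(Kᵢ−1)) = 0.
Check two-phase: ΣzᵢKᵢ = 1.271 > 1 and Σzᵢ/Kᵢ = 1.448 > 1, so g(0) = 0.271 > 0 and g(1) = -0.448 < 0.
Newton–Raphson from β = 0.52:
  β = 0.520: g = -0.0757, g' = -0.607 → β = 0.395
  β = 0.395: g = -0.0008, g' = -0.600 → β = 0.394
Converged at β = 0.394.
Compositions from xᵢ = zᵢ/(1+β(Kᵢ−1)), yᵢ = Kᵢxᵢ:
  methanol: x = 0.172, y = 0.418
  n-hexane: x = 0.166, y = 0.303
  toluene: x = 0.175, y = 0.079
  n-octane: x = 0.487, y = 0.200

β = 0.394, x_n-octane = 0.487, y_n-octane = 0.200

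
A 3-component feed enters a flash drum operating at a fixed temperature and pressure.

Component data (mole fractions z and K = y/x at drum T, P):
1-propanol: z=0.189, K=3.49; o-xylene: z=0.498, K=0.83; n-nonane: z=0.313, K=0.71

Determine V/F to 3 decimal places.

Newton–Raphson from V/F = 0.3:
  V/F = 0.300: g = 0.0808, g' = -0.432 → V/F = 0.487
  V/F = 0.487: g = 0.0147, g' = -0.292 → V/F = 0.537
  V/F = 0.537: g = 0.0006, g' = -0.269 → V/F = 0.540
Converged at V/F = 0.540.

V/F = 0.540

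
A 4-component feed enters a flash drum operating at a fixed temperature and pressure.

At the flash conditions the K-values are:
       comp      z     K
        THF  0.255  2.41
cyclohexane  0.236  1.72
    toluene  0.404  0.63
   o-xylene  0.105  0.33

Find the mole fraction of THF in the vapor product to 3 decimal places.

y_THF = 0.331

Let β = V/F and solve Σ zᵢ(Kᵢ−1)/(1+β(Kᵢ−1)) = 0.
Check two-phase: ΣzᵢKᵢ = 1.310 > 1 and Σzᵢ/Kᵢ = 1.202 > 1, so g(0) = 0.310 > 0 and g(1) = -0.202 < 0.
Iterate (Newton) starting at β = 0.68:
  β = 0.680: g = -0.0313, g' = -0.445 → β = 0.610
  β = 0.610: g = -0.0005, g' = -0.433 → β = 0.608
Converged at β = 0.608.
Compositions from xᵢ = zᵢ/(1+β(Kᵢ−1)), yᵢ = Kᵢxᵢ:
  THF: x = 0.137, y = 0.331
  cyclohexane: x = 0.164, y = 0.282
  toluene: x = 0.521, y = 0.328
  o-xylene: x = 0.177, y = 0.058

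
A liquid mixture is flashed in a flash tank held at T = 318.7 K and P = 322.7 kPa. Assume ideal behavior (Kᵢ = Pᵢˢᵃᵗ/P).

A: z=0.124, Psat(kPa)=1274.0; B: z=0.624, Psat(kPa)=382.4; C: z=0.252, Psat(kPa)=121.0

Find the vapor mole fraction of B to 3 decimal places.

Raoult's law: Kᵢ = Pᵢˢᵃᵗ/P = Pᵢˢᵃᵗ/322.7.
  K_A = 1274.0/322.7 = 3.94794, K_B = 382.4/322.7 = 1.18500, K_C = 121.0/322.7 = 0.37496
Rachford–Rice: g(V/F) = Σ zᵢ(Kᵢ−1)/(1+V/F(Kᵢ−1)) = 0.
g(0) = ΣzᵢKᵢ − 1 = 0.323 and g(1) = 1 − Σzᵢ/Kᵢ = -0.230, so a root lies in (0, 1).
Newton–Raphson from V/F = 0.5:
  V/F = 0.500: g = 0.0243, g' = -0.402 → V/F = 0.560
Converged at V/F = 0.560.
Compositions from xᵢ = zᵢ/(1+V/F(Kᵢ−1)), yᵢ = Kᵢxᵢ:
  A: x = 0.047, y = 0.185
  B: x = 0.565, y = 0.670
  C: x = 0.388, y = 0.145

y_B = 0.670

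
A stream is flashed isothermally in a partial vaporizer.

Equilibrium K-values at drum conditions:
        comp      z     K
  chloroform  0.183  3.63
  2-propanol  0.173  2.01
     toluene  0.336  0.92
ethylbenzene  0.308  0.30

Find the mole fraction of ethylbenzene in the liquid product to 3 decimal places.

Material balance + equilibrium reduce to Σ zᵢ(Kᵢ−1)/(1+ψ(Kᵢ−1)) = 0.
Check two-phase: ΣzᵢKᵢ = 1.414 > 1 and Σzᵢ/Kᵢ = 1.528 > 1, so g(0) = 0.414 > 0 and g(1) = -0.528 < 0.
Newton iteration, ψ⁰ = 0.61:
  ψ = 0.610: g = -0.1116, g' = -0.716 → ψ = 0.454
  ψ = 0.454: g = -0.0049, g' = -0.672 → ψ = 0.447
Converged at ψ = 0.447.
Compositions from xᵢ = zᵢ/(1+ψ(Kᵢ−1)), yᵢ = Kᵢxᵢ:
  chloroform: x = 0.084, y = 0.305
  2-propanol: x = 0.119, y = 0.240
  toluene: x = 0.348, y = 0.321
  ethylbenzene: x = 0.448, y = 0.134

x_ethylbenzene = 0.448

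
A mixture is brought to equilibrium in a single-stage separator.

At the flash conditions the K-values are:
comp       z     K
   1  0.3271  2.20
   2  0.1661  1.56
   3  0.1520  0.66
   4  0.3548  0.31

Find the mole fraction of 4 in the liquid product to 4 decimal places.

Newton–Raphson from V/F = 0.5:
  V/F = 0.5000: g = -0.11803, g' = -0.6350 → V/F = 0.3141
  V/F = 0.3141: g = -0.00626, g' = -0.5835 → V/F = 0.3034
Converged at V/F = 0.3034.
Compositions from xᵢ = zᵢ/(1+V/F(Kᵢ−1)), yᵢ = Kᵢxᵢ:
  1: x = 0.2398, y = 0.5275
  2: x = 0.1420, y = 0.2215
  3: x = 0.1695, y = 0.1119
  4: x = 0.4487, y = 0.1391

x_4 = 0.4487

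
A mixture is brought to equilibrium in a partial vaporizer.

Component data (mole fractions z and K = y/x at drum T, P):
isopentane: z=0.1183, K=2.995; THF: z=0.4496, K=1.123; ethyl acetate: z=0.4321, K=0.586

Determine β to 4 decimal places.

Let β = V/F and solve Σ zᵢ(Kᵢ−1)/(1+β(Kᵢ−1)) = 0.
Feasibility: ΣzᵢKᵢ = 1.1124, Σzᵢ/Kᵢ = 1.1772 — both > 1, two phases present.
Newton–Raphson from β = 0.68:
  β = 0.6800: g = -0.09780, g' = -0.2340 → β = 0.2621
  β = 0.2621: g = 0.00788, g' = -0.3026 → β = 0.2882
  β = 0.2882: g = 0.00015, g' = -0.2917 → β = 0.2887
Converged at β = 0.2887.

β = 0.2887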